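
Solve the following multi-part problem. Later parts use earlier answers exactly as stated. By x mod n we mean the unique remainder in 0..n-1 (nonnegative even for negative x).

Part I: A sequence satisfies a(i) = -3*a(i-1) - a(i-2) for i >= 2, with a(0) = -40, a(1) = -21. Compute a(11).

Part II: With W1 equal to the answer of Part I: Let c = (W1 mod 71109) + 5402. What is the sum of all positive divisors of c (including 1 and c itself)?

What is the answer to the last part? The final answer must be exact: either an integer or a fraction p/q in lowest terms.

Part I: a(2) = -3*(-21) - 1*(-40) = 103; iterating: a(2)=103, a(3)=-288, a(4)=761, a(5)=-1995, a(6)=5224, a(7)=-13677, a(8)=35807, a(9)=-93744, a(10)=245425, a(11)=-642531; answer -642531
Part II: W1 = -642531; c = 73961; 73961 is prime, so its only divisors are 1 and 73961; sigma = 1 + 73961 = 73962; answer 73962

73962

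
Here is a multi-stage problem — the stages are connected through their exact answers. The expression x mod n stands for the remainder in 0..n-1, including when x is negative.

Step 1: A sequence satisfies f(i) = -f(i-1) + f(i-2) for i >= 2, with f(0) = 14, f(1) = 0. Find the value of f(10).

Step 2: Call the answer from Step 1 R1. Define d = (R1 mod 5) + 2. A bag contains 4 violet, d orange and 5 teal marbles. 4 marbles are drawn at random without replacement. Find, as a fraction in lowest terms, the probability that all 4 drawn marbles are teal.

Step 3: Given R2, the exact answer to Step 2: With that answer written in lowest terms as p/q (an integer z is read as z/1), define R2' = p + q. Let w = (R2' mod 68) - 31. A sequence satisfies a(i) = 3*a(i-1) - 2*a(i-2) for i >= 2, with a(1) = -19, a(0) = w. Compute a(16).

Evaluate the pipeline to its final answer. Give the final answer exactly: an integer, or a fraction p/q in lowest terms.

-1310699

Step 1: f(2) = -1*(0) + 1*(14) = 14; iterating: f(2)=14, f(3)=-14, f(4)=28, f(5)=-42, f(6)=70, f(7)=-112, f(8)=182, f(9)=-294, f(10)=476; answer 476
Step 2: R1 = 476; d = 3; total draws C(12,4) = 495; favorable C(5,4) = 5; P = 1/99; answer 1/99
Step 3: R2 = 1/99; threaded value p + q = 100; w = 1; a(2) = 3*(-19) - 2*(1) = -59; iterating: a(2)=-59, a(3)=-139, a(4)=-299, a(5)=-619, a(6)=-1259, a(7)=-2539, a(8)=-5099, a(9)=-10219, a(10)=-20459, a(11)=-40939, a(12)=-81899, a(13)=-163819, a(14)=-327659, a(15)=-655339, a(16)=-1310699; answer -1310699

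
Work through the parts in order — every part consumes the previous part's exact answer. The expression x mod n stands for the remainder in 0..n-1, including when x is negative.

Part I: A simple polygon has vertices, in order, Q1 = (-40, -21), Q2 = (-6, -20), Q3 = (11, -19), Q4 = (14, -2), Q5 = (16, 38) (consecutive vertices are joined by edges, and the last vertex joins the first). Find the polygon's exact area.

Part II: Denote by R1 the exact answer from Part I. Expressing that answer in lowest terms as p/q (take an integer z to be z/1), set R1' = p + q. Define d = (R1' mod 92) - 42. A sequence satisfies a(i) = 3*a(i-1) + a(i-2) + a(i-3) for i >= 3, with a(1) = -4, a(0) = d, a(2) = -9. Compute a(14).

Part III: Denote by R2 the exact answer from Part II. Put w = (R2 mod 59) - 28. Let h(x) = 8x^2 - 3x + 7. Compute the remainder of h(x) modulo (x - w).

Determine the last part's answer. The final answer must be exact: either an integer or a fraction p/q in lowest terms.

Part I: cross terms: (-40*-20 - -6*-21)=674, (-6*-19 - 11*-20)=334, (11*-2 - 14*-19)=244, (14*38 - 16*-2)=564, (16*-21 - -40*38)=1184; twice the area = |3000| = 3000; area = 1500; answer 1500
Part II: R1 = 1500; threaded value p + q = 1501; d = -13; a(3) = 3*(-9) + 1*(-4) + 1*(-13) = -44; iterating: a(3)=-44, a(4)=-145, a(5)=-488, a(6)=-1653, a(7)=-5592, a(8)=-18917, a(9)=-63996, a(10)=-216497, a(11)=-732404, a(12)=-2477705, a(13)=-8382016, a(14)=-28356157; answer -28356157
Part III: R2 = -28356157; w = -18; remainder = value at the root: 8*(-18)^2 - 3*(-18)^1 + 7 = (2592) + (54) + (7) = 2653; answer 2653

2653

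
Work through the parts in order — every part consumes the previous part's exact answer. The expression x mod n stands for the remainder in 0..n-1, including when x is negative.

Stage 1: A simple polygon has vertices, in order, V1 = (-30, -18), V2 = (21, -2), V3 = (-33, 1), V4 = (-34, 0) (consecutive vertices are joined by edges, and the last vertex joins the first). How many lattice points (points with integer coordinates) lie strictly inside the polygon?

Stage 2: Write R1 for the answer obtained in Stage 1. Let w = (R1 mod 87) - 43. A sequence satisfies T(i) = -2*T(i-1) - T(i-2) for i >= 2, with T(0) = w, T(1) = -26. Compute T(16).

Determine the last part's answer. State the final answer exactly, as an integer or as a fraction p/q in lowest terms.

Stage 1: cross terms: (-30*-2 - 21*-18)=438, (21*1 - -33*-2)=-45, (-33*0 - -34*1)=34, (-34*-18 - -30*0)=612; twice the area = |1039| = 1039; area = 1039/2; boundary points = 1 + 3 + 1 + 2 = 7; strictly interior points = area - boundary/2 + 1 = 517; answer 517
Stage 2: R1 = 517; w = 39; T(2) = -2*(-26) - 1*(39) = 13; iterating: T(2)=13, T(3)=0, T(4)=-13, T(5)=26, T(6)=-39, T(7)=52, T(8)=-65, T(9)=78, T(10)=-91, T(11)=104, T(12)=-117, T(13)=130, T(14)=-143, T(15)=156, T(16)=-169; answer -169

-169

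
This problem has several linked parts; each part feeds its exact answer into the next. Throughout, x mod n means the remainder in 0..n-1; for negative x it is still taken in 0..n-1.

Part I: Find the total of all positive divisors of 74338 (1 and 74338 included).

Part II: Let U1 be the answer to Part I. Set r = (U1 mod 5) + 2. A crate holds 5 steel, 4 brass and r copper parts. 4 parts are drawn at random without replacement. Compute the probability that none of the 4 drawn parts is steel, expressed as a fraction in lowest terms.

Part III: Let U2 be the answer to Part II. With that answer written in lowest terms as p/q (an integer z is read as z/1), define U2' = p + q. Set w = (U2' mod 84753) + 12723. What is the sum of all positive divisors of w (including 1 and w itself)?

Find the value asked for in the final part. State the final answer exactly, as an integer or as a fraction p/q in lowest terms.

19122

Part I: 74338 = 2 * 11 * 31 * 109; sigma = (1 + 2) * (1 + 11) * (1 + 31) * (1 + 109) = 3 * 12 * 32 * 110 = 126720; answer 126720
Part II: U1 = 126720; r = 2; total draws C(11,4) = 330; favorable C(6,4) = 15; P = 1/22; answer 1/22
Part III: U2 = 1/22; threaded value p + q = 23; w = 12746; 12746 = 2 * 6373; sigma = (1 + 2) * (1 + 6373) = 3 * 6374 = 19122; answer 19122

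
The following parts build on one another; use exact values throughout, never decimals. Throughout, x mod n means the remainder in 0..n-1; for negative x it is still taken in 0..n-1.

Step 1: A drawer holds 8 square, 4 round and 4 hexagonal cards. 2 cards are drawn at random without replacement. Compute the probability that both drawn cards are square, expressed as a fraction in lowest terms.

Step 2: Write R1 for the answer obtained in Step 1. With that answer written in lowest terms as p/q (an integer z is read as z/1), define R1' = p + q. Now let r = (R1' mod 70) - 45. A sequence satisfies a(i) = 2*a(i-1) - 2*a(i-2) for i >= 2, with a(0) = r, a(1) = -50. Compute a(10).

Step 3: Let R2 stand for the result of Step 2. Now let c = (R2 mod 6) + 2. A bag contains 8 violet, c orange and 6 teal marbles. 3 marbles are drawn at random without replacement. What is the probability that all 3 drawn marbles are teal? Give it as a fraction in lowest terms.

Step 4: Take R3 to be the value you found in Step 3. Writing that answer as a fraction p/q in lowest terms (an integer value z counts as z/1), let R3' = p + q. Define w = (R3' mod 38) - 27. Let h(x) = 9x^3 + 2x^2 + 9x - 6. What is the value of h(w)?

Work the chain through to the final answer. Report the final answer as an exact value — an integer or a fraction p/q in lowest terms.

92

Step 1: total draws C(16,2) = 120; favorable C(8,2) = 28; P = 7/30; answer 7/30
Step 2: R1 = 7/30; threaded value p + q = 37; r = -8; a(2) = 2*(-50) - 2*(-8) = -84; iterating: a(2)=-84, a(3)=-68, a(4)=32, a(5)=200, a(6)=336, a(7)=272, a(8)=-128, a(9)=-800, a(10)=-1344; answer -1344
Step 3: R2 = -1344; c = 2; total draws C(16,3) = 560; favorable C(6,3) = 20; P = 1/28; answer 1/28
Step 4: R3 = 1/28; threaded value p + q = 29; w = 2; 9*(2)^3 + 2*(2)^2 + 9*(2)^1 - 6 = (72) + (8) + (18) + (-6) = 92; answer 92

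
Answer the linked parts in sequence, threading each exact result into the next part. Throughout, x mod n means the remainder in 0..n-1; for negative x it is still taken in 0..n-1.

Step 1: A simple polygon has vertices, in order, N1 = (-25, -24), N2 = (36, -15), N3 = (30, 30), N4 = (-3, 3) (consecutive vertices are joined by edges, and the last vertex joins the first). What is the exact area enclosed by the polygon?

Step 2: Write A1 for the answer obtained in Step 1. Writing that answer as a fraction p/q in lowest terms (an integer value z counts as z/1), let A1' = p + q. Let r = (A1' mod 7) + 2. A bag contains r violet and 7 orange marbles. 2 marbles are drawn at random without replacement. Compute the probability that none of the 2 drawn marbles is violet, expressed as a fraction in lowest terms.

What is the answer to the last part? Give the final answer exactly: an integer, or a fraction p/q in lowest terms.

Step 1: cross terms: (-25*-15 - 36*-24)=1239, (36*30 - 30*-15)=1530, (30*3 - -3*30)=180, (-3*-24 - -25*3)=147; twice the area = |3096| = 3096; area = 1548; answer 1548
Step 2: A1 = 1548; threaded value p + q = 1549; r = 4; total draws C(11,2) = 55; favorable C(7,2) = 21; P = 21/55; answer 21/55

21/55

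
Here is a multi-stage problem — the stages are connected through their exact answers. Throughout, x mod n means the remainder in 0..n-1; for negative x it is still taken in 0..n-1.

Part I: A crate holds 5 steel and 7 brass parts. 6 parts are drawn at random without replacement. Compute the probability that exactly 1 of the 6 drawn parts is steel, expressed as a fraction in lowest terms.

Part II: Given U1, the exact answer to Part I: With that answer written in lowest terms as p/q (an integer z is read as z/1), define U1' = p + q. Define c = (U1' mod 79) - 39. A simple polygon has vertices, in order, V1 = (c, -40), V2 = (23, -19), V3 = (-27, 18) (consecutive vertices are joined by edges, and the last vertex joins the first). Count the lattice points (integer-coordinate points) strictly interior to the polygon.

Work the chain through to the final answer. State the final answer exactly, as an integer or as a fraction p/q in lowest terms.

765

Part I: total draws C(12,6) = 924; favorable C(5,1)*C(7,5) = 105; P = 5/44; answer 5/44
Part II: U1 = 5/44; threaded value p + q = 49; c = 10; cross terms: (10*-19 - 23*-40)=730, (23*18 - -27*-19)=-99, (-27*-40 - 10*18)=900; twice the area = |1531| = 1531; area = 1531/2; boundary points = 1 + 1 + 1 = 3; strictly interior points = area - boundary/2 + 1 = 765; answer 765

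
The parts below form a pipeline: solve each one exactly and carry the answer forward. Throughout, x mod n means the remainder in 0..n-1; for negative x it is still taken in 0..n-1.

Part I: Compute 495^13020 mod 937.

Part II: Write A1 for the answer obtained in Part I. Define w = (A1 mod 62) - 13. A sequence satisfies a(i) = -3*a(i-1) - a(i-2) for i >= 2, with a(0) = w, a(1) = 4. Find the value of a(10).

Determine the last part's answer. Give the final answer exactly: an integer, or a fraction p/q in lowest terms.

-45148

Part I: squarings mod 937: 495^1=495, 495^2=468, 495^4=703, 495^8=410, 495^16=377, 495^32=642, 495^64=821, 495^128=338, 495^256=867, 495^512=215, 495^1024=312, 495^2048=833, 495^4096=509, 495^8192=469; 495^13020 = 495^4 * 495^8 * 495^16 * 495^64 * 495^128 * 495^512 * 495^4096 * 495^8192 = 702 (mod 937); answer 702
Part II: A1 = 702; w = 7; a(2) = -3*(4) - 1*(7) = -19; iterating: a(2)=-19, a(3)=53, a(4)=-140, a(5)=367, a(6)=-961, a(7)=2516, a(8)=-6587, a(9)=17245, a(10)=-45148; answer -45148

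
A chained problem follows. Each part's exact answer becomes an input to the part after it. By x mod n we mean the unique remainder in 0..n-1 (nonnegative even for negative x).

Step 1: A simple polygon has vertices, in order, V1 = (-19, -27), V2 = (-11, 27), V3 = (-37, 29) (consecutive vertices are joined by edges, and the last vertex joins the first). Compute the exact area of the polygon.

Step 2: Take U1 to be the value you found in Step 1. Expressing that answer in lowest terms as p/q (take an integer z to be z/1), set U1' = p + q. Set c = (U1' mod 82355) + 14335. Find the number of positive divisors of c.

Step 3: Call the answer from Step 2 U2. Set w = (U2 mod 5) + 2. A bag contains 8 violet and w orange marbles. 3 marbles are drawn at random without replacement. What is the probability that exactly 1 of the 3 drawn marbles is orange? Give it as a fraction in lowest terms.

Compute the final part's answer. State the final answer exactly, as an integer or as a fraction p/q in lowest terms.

Step 1: cross terms: (-19*27 - -11*-27)=-810, (-11*29 - -37*27)=680, (-37*-27 - -19*29)=1550; twice the area = |1420| = 1420; area = 710; answer 710
Step 2: U1 = 710; threaded value p + q = 711; c = 15046; 15046 = 2 * 7523; number of divisors = (1+1) * (1+1) = 4; answer 4
Step 3: U2 = 4; w = 6; total draws C(14,3) = 364; favorable C(6,1)*C(8,2) = 168; P = 6/13; answer 6/13

6/13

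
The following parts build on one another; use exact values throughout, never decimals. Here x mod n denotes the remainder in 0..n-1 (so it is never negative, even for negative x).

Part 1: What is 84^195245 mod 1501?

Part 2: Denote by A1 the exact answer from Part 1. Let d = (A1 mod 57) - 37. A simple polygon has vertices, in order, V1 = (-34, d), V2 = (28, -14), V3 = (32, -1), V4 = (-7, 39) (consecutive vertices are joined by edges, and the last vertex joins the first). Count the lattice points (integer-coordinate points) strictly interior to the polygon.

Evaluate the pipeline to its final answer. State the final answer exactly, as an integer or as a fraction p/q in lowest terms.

2168

Part 1: squarings mod 1501: 84^1=84, 84^2=1052, 84^4=467, 84^8=444, 84^16=505, 84^32=1356, 84^64=11, 84^128=121, 84^256=1132, 84^512=1071, 84^1024=277, 84^2048=178, 84^4096=163, 84^8192=1052, 84^16384=467, 84^32768=444, 84^65536=505, 84^131072=1356; 84^195245 = 84^1 * 84^4 * 84^8 * 84^32 * 84^128 * 84^512 * 84^2048 * 84^4096 * 84^8192 * 84^16384 * 84^32768 * 84^131072 = 753 (mod 1501); answer 753
Part 2: A1 = 753; d = -25; cross terms: (-34*-14 - 28*-25)=1176, (28*-1 - 32*-14)=420, (32*39 - -7*-1)=1241, (-7*-25 - -34*39)=1501; twice the area = |4338| = 4338; area = 2169; boundary points = 1 + 1 + 1 + 1 = 4; strictly interior points = area - boundary/2 + 1 = 2168; answer 2168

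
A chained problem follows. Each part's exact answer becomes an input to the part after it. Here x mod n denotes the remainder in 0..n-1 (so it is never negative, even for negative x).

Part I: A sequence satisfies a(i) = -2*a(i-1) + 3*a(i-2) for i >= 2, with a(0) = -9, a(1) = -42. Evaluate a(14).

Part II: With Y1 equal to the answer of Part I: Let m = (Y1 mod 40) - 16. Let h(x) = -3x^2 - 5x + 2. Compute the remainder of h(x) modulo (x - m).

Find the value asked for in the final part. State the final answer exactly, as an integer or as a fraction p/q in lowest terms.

Part I: a(2) = -2*(-42) + 3*(-9) = 57; iterating: a(2)=57, a(3)=-240, a(4)=651, a(5)=-2022, a(6)=5997, a(7)=-18060, a(8)=54111, a(9)=-162402, a(10)=487137, a(11)=-1461480, a(12)=4384371, a(13)=-13153182, a(14)=39459477; answer 39459477
Part II: Y1 = 39459477; m = 21; remainder = value at the root: -3*(21)^2 - 5*(21)^1 + 2 = (-1323) + (-105) + (2) = -1426; answer -1426

-1426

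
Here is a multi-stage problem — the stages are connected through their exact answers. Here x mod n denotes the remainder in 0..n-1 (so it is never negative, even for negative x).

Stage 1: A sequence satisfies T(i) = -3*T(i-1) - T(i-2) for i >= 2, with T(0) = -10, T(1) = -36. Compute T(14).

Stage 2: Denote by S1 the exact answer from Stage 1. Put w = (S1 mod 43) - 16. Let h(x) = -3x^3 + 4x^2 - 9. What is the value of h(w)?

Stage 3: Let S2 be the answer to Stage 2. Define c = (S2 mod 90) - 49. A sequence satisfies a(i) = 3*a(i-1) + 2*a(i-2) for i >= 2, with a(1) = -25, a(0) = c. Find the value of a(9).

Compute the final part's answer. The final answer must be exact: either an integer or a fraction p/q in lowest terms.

-973489

Stage 1: T(2) = -3*(-36) - 1*(-10) = 118; iterating: T(2)=118, T(3)=-318, T(4)=836, T(5)=-2190, T(6)=5734, T(7)=-15012, T(8)=39302, T(9)=-102894, T(10)=269380, T(11)=-705246, T(12)=1846358, T(13)=-4833828, T(14)=12655126; answer 12655126
Stage 2: S1 = 12655126; w = -5; -3*(-5)^3 + 4*(-5)^2 - 9 = (375) + (100) + (-9) = 466; answer 466
Stage 3: S2 = 466; c = -33; a(2) = 3*(-25) + 2*(-33) = -141; iterating: a(2)=-141, a(3)=-473, a(4)=-1701, a(5)=-6049, a(6)=-21549, a(7)=-76745, a(8)=-273333, a(9)=-973489; answer -973489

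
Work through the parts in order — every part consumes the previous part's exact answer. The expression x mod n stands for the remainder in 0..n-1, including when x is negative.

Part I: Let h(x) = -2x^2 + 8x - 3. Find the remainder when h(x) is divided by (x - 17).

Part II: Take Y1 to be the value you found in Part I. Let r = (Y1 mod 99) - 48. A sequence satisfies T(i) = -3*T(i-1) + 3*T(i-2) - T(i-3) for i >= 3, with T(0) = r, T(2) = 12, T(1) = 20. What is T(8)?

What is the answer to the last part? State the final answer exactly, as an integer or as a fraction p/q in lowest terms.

-11598

Part I: remainder = value at the root: -2*(17)^2 + 8*(17)^1 - 3 = (-578) + (136) + (-3) = -445; answer -445
Part II: Y1 = -445; r = 2; T(3) = -3*(12) + 3*(20) - 1*(2) = 22; iterating: T(3)=22, T(4)=-50, T(5)=204, T(6)=-784, T(7)=3014, T(8)=-11598; answer -11598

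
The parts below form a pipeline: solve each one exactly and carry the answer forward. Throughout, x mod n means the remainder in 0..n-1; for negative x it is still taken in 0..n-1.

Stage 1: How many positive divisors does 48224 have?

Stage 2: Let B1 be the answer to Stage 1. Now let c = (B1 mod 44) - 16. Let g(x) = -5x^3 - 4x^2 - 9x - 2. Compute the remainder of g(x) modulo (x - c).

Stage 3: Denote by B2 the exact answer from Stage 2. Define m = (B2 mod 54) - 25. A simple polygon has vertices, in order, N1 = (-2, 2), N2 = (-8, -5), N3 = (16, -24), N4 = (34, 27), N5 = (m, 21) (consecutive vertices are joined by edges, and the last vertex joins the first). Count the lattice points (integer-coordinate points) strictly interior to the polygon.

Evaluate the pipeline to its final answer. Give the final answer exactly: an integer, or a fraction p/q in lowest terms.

1135

Stage 1: 48224 = 2^5 * 11 * 137; number of divisors = (5+1) * (1+1) * (1+1) = 24; answer 24
Stage 2: B1 = 24; c = 8; remainder = value at the root: -5*(8)^3 - 4*(8)^2 - 9*(8)^1 - 2 = (-2560) + (-256) + (-72) + (-2) = -2890; answer -2890
Stage 3: B2 = -2890; m = 1; cross terms: (-2*-5 - -8*2)=26, (-8*-24 - 16*-5)=272, (16*27 - 34*-24)=1248, (34*21 - 1*27)=687, (1*2 - -2*21)=44; twice the area = |2277| = 2277; area = 2277/2; boundary points = 1 + 1 + 3 + 3 + 1 = 9; strictly interior points = area - boundary/2 + 1 = 1135; answer 1135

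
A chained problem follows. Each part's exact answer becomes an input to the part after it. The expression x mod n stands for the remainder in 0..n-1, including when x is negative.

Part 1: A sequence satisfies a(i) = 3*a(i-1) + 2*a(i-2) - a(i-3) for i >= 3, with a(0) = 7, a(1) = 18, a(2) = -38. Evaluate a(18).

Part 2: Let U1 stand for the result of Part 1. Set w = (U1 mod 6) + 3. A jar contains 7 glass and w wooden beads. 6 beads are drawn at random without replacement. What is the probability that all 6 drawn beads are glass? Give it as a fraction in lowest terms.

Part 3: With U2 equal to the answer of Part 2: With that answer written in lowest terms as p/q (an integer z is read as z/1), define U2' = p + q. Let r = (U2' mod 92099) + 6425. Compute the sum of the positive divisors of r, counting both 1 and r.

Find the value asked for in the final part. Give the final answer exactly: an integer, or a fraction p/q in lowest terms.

Part 1: a(3) = 3*(-38) + 2*(18) - 1*(7) = -85; iterating: a(3)=-85, a(4)=-349, a(5)=-1179, a(6)=-4150, a(7)=-14459, a(8)=-50498, a(9)=-176262, a(10)=-615323, a(11)=-2147995, a(12)=-7498369, a(13)=-26175774, a(14)=-91376065, a(15)=-318981374, a(16)=-1113520478, a(17)=-3887148117, a(18)=-13569503933; answer -13569503933
Part 2: U1 = -13569503933; w = 4; total draws C(11,6) = 462; favorable C(7,6) = 7; P = 1/66; answer 1/66
Part 3: U2 = 1/66; threaded value p + q = 67; r = 6492; 6492 = 2^2 * 3 * 541; sigma = (1 + 2 + 4) * (1 + 3) * (1 + 541) = 7 * 4 * 542 = 15176; answer 15176

15176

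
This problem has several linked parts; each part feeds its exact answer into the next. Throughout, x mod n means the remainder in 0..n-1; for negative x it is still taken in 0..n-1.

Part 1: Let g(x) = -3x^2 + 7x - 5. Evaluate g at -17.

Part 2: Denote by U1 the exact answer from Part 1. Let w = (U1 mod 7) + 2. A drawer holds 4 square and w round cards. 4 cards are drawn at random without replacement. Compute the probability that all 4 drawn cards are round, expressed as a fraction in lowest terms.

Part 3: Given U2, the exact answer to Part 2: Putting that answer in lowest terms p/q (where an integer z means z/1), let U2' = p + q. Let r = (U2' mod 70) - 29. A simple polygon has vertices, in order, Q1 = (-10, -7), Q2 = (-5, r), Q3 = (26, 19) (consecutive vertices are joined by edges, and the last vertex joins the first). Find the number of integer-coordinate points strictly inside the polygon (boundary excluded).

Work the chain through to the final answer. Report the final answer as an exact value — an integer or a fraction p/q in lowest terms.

Part 1: -3*(-17)^2 + 7*(-17)^1 - 5 = (-867) + (-119) + (-5) = -991; answer -991
Part 2: U1 = -991; w = 5; total draws C(9,4) = 126; favorable C(5,4) = 5; P = 5/126; answer 5/126
Part 3: U2 = 5/126; threaded value p + q = 131; r = 32; cross terms: (-10*32 - -5*-7)=-355, (-5*19 - 26*32)=-927, (26*-7 - -10*19)=8; twice the area = |-1274| = 1274; area = 637; boundary points = 1 + 1 + 2 = 4; strictly interior points = area - boundary/2 + 1 = 636; answer 636

636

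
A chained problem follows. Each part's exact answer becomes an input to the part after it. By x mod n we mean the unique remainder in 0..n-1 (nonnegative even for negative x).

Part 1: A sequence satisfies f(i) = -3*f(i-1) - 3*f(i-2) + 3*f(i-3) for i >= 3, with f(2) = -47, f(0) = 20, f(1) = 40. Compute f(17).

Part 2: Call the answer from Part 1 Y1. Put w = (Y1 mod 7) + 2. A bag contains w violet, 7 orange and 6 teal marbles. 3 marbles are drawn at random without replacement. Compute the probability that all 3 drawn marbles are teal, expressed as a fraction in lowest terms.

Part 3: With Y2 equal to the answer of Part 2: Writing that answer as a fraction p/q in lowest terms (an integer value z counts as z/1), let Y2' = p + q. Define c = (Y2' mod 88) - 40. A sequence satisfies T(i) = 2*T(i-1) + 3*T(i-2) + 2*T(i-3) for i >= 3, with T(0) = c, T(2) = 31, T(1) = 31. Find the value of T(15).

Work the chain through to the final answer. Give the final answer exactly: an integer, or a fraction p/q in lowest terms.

Part 1: f(3) = -3*(-47) - 3*(40) + 3*(20) = 81; iterating: f(3)=81, f(4)=18, f(5)=-438, f(6)=1503, f(7)=-3141, f(8)=3600, f(9)=3132, f(10)=-29619, f(11)=90261, f(12)=-172530, f(13)=157950, f(14)=314523, f(15)=-1935009, f(16)=5335308, f(17)=-9257328; answer -9257328
Part 2: Y1 = -9257328; w = 6; total draws C(19,3) = 969; favorable C(6,3) = 20; P = 20/969; answer 20/969
Part 3: Y2 = 20/969; threaded value p + q = 989; c = -19; T(3) = 2*(31) + 3*(31) + 2*(-19) = 117; iterating: T(3)=117, T(4)=389, T(5)=1191, T(6)=3783, T(7)=11917, T(8)=37565, T(9)=118447, T(10)=373423, T(11)=1177317, T(12)=3711797, T(13)=11702391, T(14)=36894807, T(15)=116320381; answer 116320381

116320381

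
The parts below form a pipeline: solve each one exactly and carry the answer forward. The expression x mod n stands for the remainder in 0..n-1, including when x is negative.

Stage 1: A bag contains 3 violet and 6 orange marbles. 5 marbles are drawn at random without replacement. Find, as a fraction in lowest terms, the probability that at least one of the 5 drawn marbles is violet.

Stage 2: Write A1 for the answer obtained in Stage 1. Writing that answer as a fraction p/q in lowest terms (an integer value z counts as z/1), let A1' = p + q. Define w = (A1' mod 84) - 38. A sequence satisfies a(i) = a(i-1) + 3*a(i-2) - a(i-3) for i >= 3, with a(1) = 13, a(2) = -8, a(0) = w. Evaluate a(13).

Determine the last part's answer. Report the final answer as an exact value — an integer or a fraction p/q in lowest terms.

21291

Stage 1: total draws C(9,5) = 126; complement C(6,5) = 6; favorable 126 - 6 = 120; P = 20/21; answer 20/21
Stage 2: A1 = 20/21; threaded value p + q = 41; w = 3; a(3) = 1*(-8) + 3*(13) - 1*(3) = 28; iterating: a(3)=28, a(4)=-9, a(5)=83, a(6)=28, a(7)=286, a(8)=287, a(9)=1117, a(10)=1692, a(11)=4756, a(12)=8715, a(13)=21291; answer 21291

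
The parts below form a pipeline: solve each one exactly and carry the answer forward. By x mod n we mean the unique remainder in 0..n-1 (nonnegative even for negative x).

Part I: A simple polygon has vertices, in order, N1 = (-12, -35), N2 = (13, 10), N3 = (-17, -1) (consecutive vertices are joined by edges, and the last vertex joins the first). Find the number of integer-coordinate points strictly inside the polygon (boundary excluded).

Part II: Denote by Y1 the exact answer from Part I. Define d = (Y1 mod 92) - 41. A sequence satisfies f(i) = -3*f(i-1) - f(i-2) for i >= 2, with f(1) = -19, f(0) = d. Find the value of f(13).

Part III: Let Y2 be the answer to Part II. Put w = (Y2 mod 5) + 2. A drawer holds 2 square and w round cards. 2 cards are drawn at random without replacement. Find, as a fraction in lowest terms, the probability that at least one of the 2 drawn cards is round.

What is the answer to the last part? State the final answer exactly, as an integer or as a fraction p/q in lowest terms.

5/6

Part I: cross terms: (-12*10 - 13*-35)=335, (13*-1 - -17*10)=157, (-17*-35 - -12*-1)=583; twice the area = |1075| = 1075; area = 1075/2; boundary points = 5 + 1 + 1 = 7; strictly interior points = area - boundary/2 + 1 = 535; answer 535
Part II: Y1 = 535; d = 34; f(2) = -3*(-19) - 1*(34) = 23; iterating: f(2)=23, f(3)=-50, f(4)=127, f(5)=-331, f(6)=866, f(7)=-2267, f(8)=5935, f(9)=-15538, f(10)=40679, f(11)=-106499, f(12)=278818, f(13)=-729955; answer -729955
Part III: Y2 = -729955; w = 2; total draws C(4,2) = 6; complement C(2,2) = 1; favorable 6 - 1 = 5; P = 5/6; answer 5/6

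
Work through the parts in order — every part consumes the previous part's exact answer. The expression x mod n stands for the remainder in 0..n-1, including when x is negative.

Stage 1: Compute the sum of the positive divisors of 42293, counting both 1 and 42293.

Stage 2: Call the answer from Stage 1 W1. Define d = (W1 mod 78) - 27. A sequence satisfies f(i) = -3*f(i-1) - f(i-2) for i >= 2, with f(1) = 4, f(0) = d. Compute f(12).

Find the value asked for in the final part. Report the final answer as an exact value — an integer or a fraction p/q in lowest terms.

-26073

Stage 1: 42293 is prime, so its only divisors are 1 and 42293; sigma = 1 + 42293 = 42294; answer 42294
Stage 2: W1 = 42294; d = -9; f(2) = -3*(4) - 1*(-9) = -3; iterating: f(2)=-3, f(3)=5, f(4)=-12, f(5)=31, f(6)=-81, f(7)=212, f(8)=-555, f(9)=1453, f(10)=-3804, f(11)=9959, f(12)=-26073; answer -26073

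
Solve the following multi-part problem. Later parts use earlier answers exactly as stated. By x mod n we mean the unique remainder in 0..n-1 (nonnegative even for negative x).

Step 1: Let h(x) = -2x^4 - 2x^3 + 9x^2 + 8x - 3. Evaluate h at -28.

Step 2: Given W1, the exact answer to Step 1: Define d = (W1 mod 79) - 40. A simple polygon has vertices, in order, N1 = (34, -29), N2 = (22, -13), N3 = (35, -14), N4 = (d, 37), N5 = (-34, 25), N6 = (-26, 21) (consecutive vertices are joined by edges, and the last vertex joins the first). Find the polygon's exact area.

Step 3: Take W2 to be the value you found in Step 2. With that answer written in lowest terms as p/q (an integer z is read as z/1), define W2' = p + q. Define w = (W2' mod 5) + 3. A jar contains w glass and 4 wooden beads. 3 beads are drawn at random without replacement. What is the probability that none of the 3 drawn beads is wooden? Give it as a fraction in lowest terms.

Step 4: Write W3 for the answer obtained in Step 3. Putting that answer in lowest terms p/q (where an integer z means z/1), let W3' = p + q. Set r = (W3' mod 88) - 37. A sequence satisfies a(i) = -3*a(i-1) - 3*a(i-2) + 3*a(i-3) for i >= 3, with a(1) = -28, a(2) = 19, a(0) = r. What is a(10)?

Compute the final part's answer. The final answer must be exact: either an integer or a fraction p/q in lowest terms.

16335

Step 1: -2*(-28)^4 - 2*(-28)^3 + 9*(-28)^2 + 8*(-28)^1 - 3 = (-1229312) + (43904) + (7056) + (-224) + (-3) = -1178579; answer -1178579
Step 2: W1 = -1178579; d = -18; cross terms: (34*-13 - 22*-29)=196, (22*-14 - 35*-13)=147, (35*37 - -18*-14)=1043, (-18*25 - -34*37)=808, (-34*21 - -26*25)=-64, (-26*-29 - 34*21)=40; twice the area = |2170| = 2170; area = 1085; answer 1085
Step 3: W2 = 1085; threaded value p + q = 1086; w = 4; total draws C(8,3) = 56; favorable C(4,3) = 4; P = 1/14; answer 1/14
Step 4: W3 = 1/14; threaded value p + q = 15; r = -22; a(3) = -3*(19) - 3*(-28) + 3*(-22) = -39; iterating: a(3)=-39, a(4)=-24, a(5)=246, a(6)=-783, a(7)=1539, a(8)=-1530, a(9)=-2376, a(10)=16335; answer 16335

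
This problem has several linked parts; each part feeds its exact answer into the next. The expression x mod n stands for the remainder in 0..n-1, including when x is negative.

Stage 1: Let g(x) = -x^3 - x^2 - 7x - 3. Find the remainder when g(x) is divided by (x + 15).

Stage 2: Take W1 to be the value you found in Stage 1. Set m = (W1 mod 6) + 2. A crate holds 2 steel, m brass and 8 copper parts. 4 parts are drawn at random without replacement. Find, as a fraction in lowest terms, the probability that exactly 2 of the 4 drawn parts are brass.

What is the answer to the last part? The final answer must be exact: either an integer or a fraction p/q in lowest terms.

1/11

Stage 1: remainder = value at the root: -1*(-15)^3 - 1*(-15)^2 - 7*(-15)^1 - 3 = (3375) + (-225) + (105) + (-3) = 3252; answer 3252
Stage 2: W1 = 3252; m = 2; total draws C(12,4) = 495; favorable C(2,2)*C(10,2) = 45; P = 1/11; answer 1/11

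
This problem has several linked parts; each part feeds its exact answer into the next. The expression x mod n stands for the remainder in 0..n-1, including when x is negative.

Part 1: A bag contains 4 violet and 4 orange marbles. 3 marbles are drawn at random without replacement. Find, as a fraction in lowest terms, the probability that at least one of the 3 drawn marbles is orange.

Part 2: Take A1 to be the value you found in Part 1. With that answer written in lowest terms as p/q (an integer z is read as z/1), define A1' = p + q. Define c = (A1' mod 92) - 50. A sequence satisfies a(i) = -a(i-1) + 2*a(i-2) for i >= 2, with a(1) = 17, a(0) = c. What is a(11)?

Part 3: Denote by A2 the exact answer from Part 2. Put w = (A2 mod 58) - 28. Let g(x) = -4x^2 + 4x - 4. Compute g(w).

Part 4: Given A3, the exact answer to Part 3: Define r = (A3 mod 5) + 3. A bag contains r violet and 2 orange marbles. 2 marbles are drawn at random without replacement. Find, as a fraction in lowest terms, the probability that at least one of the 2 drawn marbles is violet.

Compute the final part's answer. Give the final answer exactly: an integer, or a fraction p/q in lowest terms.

27/28

Part 1: total draws C(8,3) = 56; complement C(4,3) = 4; favorable 56 - 4 = 52; P = 13/14; answer 13/14
Part 2: A1 = 13/14; threaded value p + q = 27; c = -23; a(2) = -1*(17) + 2*(-23) = -63; iterating: a(2)=-63, a(3)=97, a(4)=-223, a(5)=417, a(6)=-863, a(7)=1697, a(8)=-3423, a(9)=6817, a(10)=-13663, a(11)=27297; answer 27297
Part 3: A2 = 27297; w = 9; -4*(9)^2 + 4*(9)^1 - 4 = (-324) + (36) + (-4) = -292; answer -292
Part 4: A3 = -292; r = 6; total draws C(8,2) = 28; complement C(2,2) = 1; favorable 28 - 1 = 27; P = 27/28; answer 27/28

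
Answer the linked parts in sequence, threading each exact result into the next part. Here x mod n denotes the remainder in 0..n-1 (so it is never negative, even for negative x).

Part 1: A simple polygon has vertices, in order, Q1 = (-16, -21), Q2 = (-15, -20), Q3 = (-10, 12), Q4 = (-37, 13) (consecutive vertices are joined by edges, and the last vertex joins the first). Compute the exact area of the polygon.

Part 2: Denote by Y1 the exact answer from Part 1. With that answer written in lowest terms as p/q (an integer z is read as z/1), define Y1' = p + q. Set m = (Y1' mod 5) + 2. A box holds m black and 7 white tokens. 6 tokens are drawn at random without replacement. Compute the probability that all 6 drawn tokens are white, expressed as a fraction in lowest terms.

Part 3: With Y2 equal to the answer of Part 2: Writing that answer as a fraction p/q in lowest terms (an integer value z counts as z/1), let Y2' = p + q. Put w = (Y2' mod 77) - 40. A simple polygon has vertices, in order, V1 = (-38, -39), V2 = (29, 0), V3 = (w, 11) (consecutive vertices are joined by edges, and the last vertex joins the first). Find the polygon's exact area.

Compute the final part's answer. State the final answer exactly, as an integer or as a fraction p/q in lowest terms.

Part 1: cross terms: (-16*-20 - -15*-21)=5, (-15*12 - -10*-20)=-380, (-10*13 - -37*12)=314, (-37*-21 - -16*13)=985; twice the area = |924| = 924; area = 462; answer 462
Part 2: Y1 = 462; threaded value p + q = 463; m = 5; total draws C(12,6) = 924; favorable C(7,6) = 7; P = 1/132; answer 1/132
Part 3: Y2 = 1/132; threaded value p + q = 133; w = 16; cross terms: (-38*0 - 29*-39)=1131, (29*11 - 16*0)=319, (16*-39 - -38*11)=-206; twice the area = |1244| = 1244; area = 622; answer 622

622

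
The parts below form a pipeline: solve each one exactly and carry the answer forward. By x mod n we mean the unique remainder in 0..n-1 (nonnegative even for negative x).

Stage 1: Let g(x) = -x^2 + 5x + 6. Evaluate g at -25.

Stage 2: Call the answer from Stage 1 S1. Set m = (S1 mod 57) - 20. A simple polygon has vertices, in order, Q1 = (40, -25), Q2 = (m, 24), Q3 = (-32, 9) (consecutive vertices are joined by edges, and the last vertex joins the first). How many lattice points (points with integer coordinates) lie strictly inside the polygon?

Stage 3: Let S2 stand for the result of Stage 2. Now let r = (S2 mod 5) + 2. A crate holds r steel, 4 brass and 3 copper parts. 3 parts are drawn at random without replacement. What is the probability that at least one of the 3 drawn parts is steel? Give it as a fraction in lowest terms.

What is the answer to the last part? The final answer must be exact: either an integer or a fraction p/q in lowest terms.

7/12

Stage 1: -1*(-25)^2 + 5*(-25)^1 + 6 = (-625) + (-125) + (6) = -744; answer -744
Stage 2: S1 = -744; m = 34; cross terms: (40*24 - 34*-25)=1810, (34*9 - -32*24)=1074, (-32*-25 - 40*9)=440; twice the area = |3324| = 3324; area = 1662; boundary points = 1 + 3 + 2 = 6; strictly interior points = area - boundary/2 + 1 = 1660; answer 1660
Stage 3: S2 = 1660; r = 2; total draws C(9,3) = 84; complement C(7,3) = 35; favorable 84 - 35 = 49; P = 7/12; answer 7/12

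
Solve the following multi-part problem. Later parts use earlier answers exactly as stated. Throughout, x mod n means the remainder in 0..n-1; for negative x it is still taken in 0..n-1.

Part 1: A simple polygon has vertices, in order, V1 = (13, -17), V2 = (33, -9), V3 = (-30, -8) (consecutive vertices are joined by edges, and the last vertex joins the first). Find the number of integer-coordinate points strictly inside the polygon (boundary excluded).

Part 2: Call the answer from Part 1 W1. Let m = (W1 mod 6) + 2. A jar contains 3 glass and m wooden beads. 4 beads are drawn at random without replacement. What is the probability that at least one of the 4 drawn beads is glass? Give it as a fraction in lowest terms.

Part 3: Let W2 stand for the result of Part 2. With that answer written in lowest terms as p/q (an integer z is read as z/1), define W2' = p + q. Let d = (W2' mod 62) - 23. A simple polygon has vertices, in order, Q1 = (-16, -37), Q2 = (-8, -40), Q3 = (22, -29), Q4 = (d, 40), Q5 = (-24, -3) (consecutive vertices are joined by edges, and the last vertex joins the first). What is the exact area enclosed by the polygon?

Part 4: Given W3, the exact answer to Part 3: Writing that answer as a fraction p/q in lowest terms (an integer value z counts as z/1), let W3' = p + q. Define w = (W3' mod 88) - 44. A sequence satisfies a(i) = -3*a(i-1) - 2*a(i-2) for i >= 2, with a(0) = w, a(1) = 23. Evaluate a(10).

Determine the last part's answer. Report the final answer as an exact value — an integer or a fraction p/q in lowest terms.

Part 1: cross terms: (13*-9 - 33*-17)=444, (33*-8 - -30*-9)=-534, (-30*-17 - 13*-8)=614; twice the area = |524| = 524; area = 262; boundary points = 4 + 1 + 1 = 6; strictly interior points = area - boundary/2 + 1 = 260; answer 260
Part 2: W1 = 260; m = 4; total draws C(7,4) = 35; complement C(4,4) = 1; favorable 35 - 1 = 34; P = 34/35; answer 34/35
Part 3: W2 = 34/35; threaded value p + q = 69; d = -16; cross terms: (-16*-40 - -8*-37)=344, (-8*-29 - 22*-40)=1112, (22*40 - -16*-29)=416, (-16*-3 - -24*40)=1008, (-24*-37 - -16*-3)=840; twice the area = |3720| = 3720; area = 1860; answer 1860
Part 4: W3 = 1860; threaded value p + q = 1861; w = -31; a(2) = -3*(23) - 2*(-31) = -7; iterating: a(2)=-7, a(3)=-25, a(4)=89, a(5)=-217, a(6)=473, a(7)=-985, a(8)=2009, a(9)=-4057, a(10)=8153; answer 8153

8153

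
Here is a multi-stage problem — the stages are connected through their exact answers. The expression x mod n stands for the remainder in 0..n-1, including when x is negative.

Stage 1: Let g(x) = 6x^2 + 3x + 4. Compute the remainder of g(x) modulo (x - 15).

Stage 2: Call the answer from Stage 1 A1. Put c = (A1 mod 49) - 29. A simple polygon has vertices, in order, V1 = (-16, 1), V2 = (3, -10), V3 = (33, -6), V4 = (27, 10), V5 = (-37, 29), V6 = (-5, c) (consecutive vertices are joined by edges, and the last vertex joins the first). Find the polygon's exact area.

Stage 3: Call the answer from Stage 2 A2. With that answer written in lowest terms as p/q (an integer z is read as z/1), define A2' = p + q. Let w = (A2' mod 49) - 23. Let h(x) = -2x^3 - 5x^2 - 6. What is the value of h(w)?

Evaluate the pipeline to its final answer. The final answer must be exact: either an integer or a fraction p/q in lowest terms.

Stage 1: remainder = value at the root: 6*(15)^2 + 3*(15)^1 + 4 = (1350) + (45) + (4) = 1399; answer 1399
Stage 2: A1 = 1399; c = -2; cross terms: (-16*-10 - 3*1)=157, (3*-6 - 33*-10)=312, (33*10 - 27*-6)=492, (27*29 - -37*10)=1153, (-37*-2 - -5*29)=219, (-5*1 - -16*-2)=-37; twice the area = |2296| = 2296; area = 1148; answer 1148
Stage 3: A2 = 1148; threaded value p + q = 1149; w = -1; -2*(-1)^3 - 5*(-1)^2 - 6 = (2) + (-5) + (-6) = -9; answer -9

-9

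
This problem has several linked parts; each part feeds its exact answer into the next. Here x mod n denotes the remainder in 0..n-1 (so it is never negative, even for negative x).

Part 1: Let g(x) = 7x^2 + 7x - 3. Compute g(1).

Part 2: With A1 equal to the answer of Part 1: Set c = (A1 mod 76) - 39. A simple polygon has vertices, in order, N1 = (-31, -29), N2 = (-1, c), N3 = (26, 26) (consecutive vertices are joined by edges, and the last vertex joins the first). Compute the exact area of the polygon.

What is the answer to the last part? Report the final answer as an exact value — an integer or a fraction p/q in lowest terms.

Part 1: 7*(1)^2 + 7*(1)^1 - 3 = (7) + (7) + (-3) = 11; answer 11
Part 2: A1 = 11; c = -28; cross terms: (-31*-28 - -1*-29)=839, (-1*26 - 26*-28)=702, (26*-29 - -31*26)=52; twice the area = |1593| = 1593; area = 1593/2; answer 1593/2

1593/2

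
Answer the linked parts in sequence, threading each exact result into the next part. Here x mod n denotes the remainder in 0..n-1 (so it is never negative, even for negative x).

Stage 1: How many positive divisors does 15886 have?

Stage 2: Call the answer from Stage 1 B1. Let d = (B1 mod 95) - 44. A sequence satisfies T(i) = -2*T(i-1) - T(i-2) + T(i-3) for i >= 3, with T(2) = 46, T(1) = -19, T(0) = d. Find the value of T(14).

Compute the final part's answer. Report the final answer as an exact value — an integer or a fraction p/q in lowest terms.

Stage 1: 15886 = 2 * 13^2 * 47; number of divisors = (1+1) * (2+1) * (1+1) = 12; answer 12
Stage 2: B1 = 12; d = -32; T(3) = -2*(46) - 1*(-19) + 1*(-32) = -105; iterating: T(3)=-105, T(4)=145, T(5)=-139, T(6)=28, T(7)=228, T(8)=-623, T(9)=1046, T(10)=-1241, T(11)=813, T(12)=661, T(13)=-3376, T(14)=6904; answer 6904

6904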